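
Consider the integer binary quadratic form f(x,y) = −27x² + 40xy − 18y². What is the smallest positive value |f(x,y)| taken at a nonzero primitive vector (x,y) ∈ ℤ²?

translate: b→14 (≡-40 mod 54), so (27,-40,18)→(27,14,5)
flip: (27,14,5)→(5,-14,27)
translate: b→-4 (≡-14 mod 10), so (5,-14,27)→(5,-4,18)
reduced (well bottom): (5,-4,18) with a≤c, −a<b≤a
well minimum |f| = |-5| = 5 (negative-definite)

5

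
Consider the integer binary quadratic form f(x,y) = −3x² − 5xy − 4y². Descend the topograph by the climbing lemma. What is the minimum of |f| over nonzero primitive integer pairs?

translate: b→-1 (≡5 mod 6), so (3,5,4)→(3,-1,2)
flip: (3,-1,2)→(2,1,3)
reduced (well bottom): (2,1,3) with a≤c, −a<b≤a
well minimum |f| = |-2| = 2 (negative-definite)

2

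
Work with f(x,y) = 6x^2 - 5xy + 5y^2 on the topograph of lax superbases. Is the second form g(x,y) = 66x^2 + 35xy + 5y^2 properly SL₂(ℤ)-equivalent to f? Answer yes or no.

D₁ = -95, D₂ = -95
f: flip: (6,-5,5)→(5,5,6)
f: reduced (well bottom): (5,5,6) with a≤c, −a<b≤a
g: flip: (66,35,5)→(5,-35,66)
g: translate: b→5 (≡-35 mod 10), so (5,-35,66)→(5,5,6)
g: reduced (well bottom): (5,5,6) with a≤c, −a<b≤a
reduced forms (5, 5, 6) vs (5, 5, 6) ⇒ equivalent

yes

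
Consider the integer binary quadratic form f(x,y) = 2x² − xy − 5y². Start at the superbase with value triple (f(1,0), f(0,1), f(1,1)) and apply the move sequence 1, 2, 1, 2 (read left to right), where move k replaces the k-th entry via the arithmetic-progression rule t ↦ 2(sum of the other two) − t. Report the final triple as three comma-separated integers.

start (2,-5,-4) = (f(1,0),f(0,1),f(1,1))
replace slot 1: 2·((-5)+(-4)) − 2 = -20 → (-20,-5,-4)
replace slot 2: 2·((-20)+(-4)) − (-5) = -43 → (-20,-43,-4)
replace slot 1: 2·((-43)+(-4)) − (-20) = -74 → (-74,-43,-4)
replace slot 2: 2·((-74)+(-4)) − (-43) = -113 → (-74,-113,-4)

-74,-113,-4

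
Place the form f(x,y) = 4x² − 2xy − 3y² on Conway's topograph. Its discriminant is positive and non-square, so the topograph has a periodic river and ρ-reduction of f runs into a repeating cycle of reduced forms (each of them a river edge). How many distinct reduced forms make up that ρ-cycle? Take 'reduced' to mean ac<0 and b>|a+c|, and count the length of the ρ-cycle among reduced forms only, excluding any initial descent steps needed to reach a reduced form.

D = 52, ⌊√D⌋ = 7
descent: ρ → (-3,2,4)  [lands on river]
river: ρ → (4,6,-1)
river: ρ → (-1,6,4)
river: ρ → (4,2,-3)
river: ρ → (-3,4,3)
river: ρ → (3,2,-4)
river: ρ → (-4,6,1)
river: ρ → (1,6,-4)
river: ρ → (-4,2,3)
river: ρ → (3,4,-3)
ρ-cycle length = 10 (tail of 1 descent step not counted)

10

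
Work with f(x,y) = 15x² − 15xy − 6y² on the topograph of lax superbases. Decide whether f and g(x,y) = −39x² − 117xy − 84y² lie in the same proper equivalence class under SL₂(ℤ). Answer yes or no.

D₁ = 585, D₂ = 585
river cycle of f (length 6): (-6, 15, 15), (15, 15, -6), (-6, 21, 6), (6, 15, -15), (-15, 15, 6), (6, 21, -6)
river cycle of g (length 6): (-6, 15, 15), (15, 15, -6), (-6, 21, 6), (6, 15, -15), (-15, 15, 6), (6, 21, -6)
cycles coincide ⇒ equivalent

yes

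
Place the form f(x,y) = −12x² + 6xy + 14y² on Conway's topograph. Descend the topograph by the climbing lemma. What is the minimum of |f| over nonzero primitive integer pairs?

river: ρ → (14,22,-4)
river: ρ → (-4,26,2)
river: ρ → (2,26,-4)
river: ρ → (-4,22,14)
river: ρ → (14,6,-12)
river: ρ → (-12,18,8)
river: ρ → (8,14,-16)
river: ρ → (-16,18,6)
river: ρ → (6,18,-16)
river: ρ → (-16,14,8)
river: ρ → (8,18,-12)
river: ρ → (-12,6,14)
closes: descent 0, river 12
min |a| on river = 2

2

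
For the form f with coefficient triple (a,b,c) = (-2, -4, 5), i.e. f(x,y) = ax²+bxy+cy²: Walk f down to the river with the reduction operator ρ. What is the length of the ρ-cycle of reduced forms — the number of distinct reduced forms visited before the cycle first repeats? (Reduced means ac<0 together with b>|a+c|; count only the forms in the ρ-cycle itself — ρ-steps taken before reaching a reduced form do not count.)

D = 56, ⌊√D⌋ = 7
descent: ρ → (5,4,-2)  [lands on river]
river: ρ → (-2,4,5)
river: ρ → (5,6,-1)
river: ρ → (-1,6,5)
ρ-cycle length = 4 (tail of 1 descent step not counted)

4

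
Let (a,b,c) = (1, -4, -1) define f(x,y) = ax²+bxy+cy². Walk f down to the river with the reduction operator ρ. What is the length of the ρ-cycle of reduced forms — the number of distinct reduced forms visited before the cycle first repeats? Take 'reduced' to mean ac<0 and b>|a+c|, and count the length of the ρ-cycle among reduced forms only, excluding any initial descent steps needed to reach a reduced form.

D = 20, ⌊√D⌋ = 4
descent: ρ → (-1,4,1)  [lands on river]
river: ρ → (1,4,-1)
ρ-cycle length = 2 (tail of 1 descent step not counted)

2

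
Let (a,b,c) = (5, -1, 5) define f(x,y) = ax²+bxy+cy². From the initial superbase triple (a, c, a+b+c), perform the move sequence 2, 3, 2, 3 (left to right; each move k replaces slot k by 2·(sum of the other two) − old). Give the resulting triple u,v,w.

start (5,5,9) = (f(1,0),f(0,1),f(1,1))
replace slot 2: 2·(5+9) − 5 = 23 → (5,23,9)
replace slot 3: 2·(5+23) − 9 = 47 → (5,23,47)
replace slot 2: 2·(5+47) − 23 = 81 → (5,81,47)
replace slot 3: 2·(5+81) − 47 = 125 → (5,81,125)

5,81,125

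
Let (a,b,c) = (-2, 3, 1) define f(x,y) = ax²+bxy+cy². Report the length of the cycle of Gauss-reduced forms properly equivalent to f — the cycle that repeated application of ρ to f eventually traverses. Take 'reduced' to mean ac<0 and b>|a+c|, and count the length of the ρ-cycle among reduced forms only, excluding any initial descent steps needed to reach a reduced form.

D = 17, ⌊√D⌋ = 4
river: ρ → (1,3,-2)
river: ρ → (-2,1,2)
river: ρ → (2,3,-1)
river: ρ → (-1,3,2)
river: ρ → (2,1,-2)
river: ρ → (-2,3,1)
ρ-cycle length = 6 (tail of 0 descent steps not counted)

6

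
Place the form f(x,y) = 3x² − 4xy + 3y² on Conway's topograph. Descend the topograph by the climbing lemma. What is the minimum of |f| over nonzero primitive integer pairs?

translate: b→2 (≡-4 mod 6), so (3,-4,3)→(3,2,2)
flip: (3,2,2)→(2,-2,3)
translate: b→2 (≡-2 mod 4), so (2,-2,3)→(2,2,3)
reduced (well bottom): (2,2,3) with a≤c, −a<b≤a
well minimum = a = 2

2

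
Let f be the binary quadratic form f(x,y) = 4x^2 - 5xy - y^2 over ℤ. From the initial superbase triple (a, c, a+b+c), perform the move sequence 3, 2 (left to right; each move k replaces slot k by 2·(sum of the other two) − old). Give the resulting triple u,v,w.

start (4,-1,-2) = (f(1,0),f(0,1),f(1,1))
replace slot 3: 2·(4+(-1)) − (-2) = 8 → (4,-1,8)
replace slot 2: 2·(4+8) − (-1) = 25 → (4,25,8)

4,25,8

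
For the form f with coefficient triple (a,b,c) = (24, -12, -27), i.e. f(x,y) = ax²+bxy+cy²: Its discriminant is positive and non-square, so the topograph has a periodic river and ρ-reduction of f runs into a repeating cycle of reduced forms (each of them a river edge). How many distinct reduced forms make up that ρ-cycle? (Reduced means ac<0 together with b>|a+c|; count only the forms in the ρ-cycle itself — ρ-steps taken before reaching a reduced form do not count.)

D = 2736, ⌊√D⌋ = 52
descent: ρ → (-27,12,24)  [lands on river]
river: ρ → (24,36,-15)
river: ρ → (-15,24,36)
river: ρ → (36,48,-3)
river: ρ → (-3,48,36)
river: ρ → (36,24,-15)
river: ρ → (-15,36,24)
river: ρ → (24,12,-27)
river: ρ → (-27,42,9)
river: ρ → (9,48,-12)
river: ρ → (-12,48,9)
river: ρ → (9,42,-27)
ρ-cycle length = 12 (tail of 1 descent step not counted)

12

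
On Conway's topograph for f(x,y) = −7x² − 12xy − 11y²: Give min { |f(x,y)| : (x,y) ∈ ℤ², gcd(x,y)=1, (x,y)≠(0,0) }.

translate: b→-2 (≡12 mod 14), so (7,12,11)→(7,-2,6)
flip: (7,-2,6)→(6,2,7)
reduced (well bottom): (6,2,7) with a≤c, −a<b≤a
well minimum |f| = |-6| = 6 (negative-definite)

6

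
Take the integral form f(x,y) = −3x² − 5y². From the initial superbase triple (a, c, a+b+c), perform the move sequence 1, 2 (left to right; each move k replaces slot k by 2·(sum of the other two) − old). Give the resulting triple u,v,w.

start (-3,-5,-8) = (f(1,0),f(0,1),f(1,1))
replace slot 1: 2·((-5)+(-8)) − (-3) = -23 → (-23,-5,-8)
replace slot 2: 2·((-23)+(-8)) − (-5) = -57 → (-23,-57,-8)

-23,-57,-8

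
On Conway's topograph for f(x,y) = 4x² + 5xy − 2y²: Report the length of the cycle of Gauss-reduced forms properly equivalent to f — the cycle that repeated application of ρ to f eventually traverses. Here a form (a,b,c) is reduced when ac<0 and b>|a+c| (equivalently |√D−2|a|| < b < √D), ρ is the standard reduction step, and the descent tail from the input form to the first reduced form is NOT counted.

D = 57, ⌊√D⌋ = 7
river: ρ → (-2,7,1)
river: ρ → (1,7,-2)
river: ρ → (-2,5,4)
river: ρ → (4,3,-3)
river: ρ → (-3,3,4)
river: ρ → (4,5,-2)
ρ-cycle length = 6 (tail of 0 descent steps not counted)

6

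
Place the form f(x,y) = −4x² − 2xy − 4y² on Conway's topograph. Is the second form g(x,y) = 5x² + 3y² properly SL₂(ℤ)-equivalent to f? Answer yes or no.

D₁ = -60, D₂ = -60
f is negative-definite; reduce −f:
−f: reduced (well bottom): (4,2,4) with a≤c, −a<b≤a
flip sign back: reduced form of f is (-4,-2,-4)
g: flip: (5,0,3)→(3,0,5)
g: reduced (well bottom): (3,0,5) with a≤c, −a<b≤a
reduced forms (-4, -2, -4) vs (3, 0, 5) ⇒ inequivalent

no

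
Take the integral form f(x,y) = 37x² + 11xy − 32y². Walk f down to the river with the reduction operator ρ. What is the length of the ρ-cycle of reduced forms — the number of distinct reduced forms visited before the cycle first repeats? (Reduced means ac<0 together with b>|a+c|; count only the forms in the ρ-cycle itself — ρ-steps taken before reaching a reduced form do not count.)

D = 4857, ⌊√D⌋ = 69
river: ρ → (-32,53,16)
river: ρ → (16,43,-47)
river: ρ → (-47,51,12)
river: ρ → (12,69,-2)
river: ρ → (-2,67,46)
river: ρ → (46,25,-23)
river: ρ → (-23,67,4)
river: ρ → (4,69,-6)
river: ρ → (-6,63,37)
river: ρ → (37,11,-32)
ρ-cycle length = 10 (tail of 0 descent steps not counted)

10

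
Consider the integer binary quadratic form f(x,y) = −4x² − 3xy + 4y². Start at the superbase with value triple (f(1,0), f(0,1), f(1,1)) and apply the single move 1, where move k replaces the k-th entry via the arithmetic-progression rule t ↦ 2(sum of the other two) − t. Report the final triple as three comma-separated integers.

start (-4,4,-3) = (f(1,0),f(0,1),f(1,1))
replace slot 1: 2·(4+(-3)) − (-4) = 6 → (6,4,-3)

6,4,-3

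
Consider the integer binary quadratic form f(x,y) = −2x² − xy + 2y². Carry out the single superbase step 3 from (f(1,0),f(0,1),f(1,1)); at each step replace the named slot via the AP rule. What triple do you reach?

start (-2,2,-1) = (f(1,0),f(0,1),f(1,1))
replace slot 3: 2·((-2)+2) − (-1) = 1 → (-2,2,1)

-2,2,1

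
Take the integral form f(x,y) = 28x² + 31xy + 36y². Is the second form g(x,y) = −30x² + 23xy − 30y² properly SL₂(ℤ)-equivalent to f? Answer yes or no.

D₁ = -3071, D₂ = -3071
f: translate: b→-25 (≡31 mod 56), so (28,31,36)→(28,-25,33)
f: reduced (well bottom): (28,-25,33) with a≤c, −a<b≤a
g is negative-definite; reduce −g:
−g: flip: (30,-23,30)→(30,23,30)
−g: reduced (well bottom): (30,23,30) with a≤c, −a<b≤a
flip sign back: reduced form of g is (-30,-23,-30)
reduced forms (28, -25, 33) vs (-30, -23, -30) ⇒ inequivalent

no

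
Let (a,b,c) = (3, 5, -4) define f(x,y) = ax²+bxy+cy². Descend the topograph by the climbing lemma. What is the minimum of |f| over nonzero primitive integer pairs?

river: ρ → (-4,3,4)
river: ρ → (4,5,-3)
river: ρ → (-3,7,2)
river: ρ → (2,5,-6)
river: ρ → (-6,7,1)
river: ρ → (1,7,-6)
river: ρ → (-6,5,2)
river: ρ → (2,7,-3)
river: ρ → (-3,5,4)
river: ρ → (4,3,-4)
river: ρ → (-4,5,3)
river: ρ → (3,7,-2)
river: ρ → (-2,5,6)
river: ρ → (6,7,-1)
river: ρ → (-1,7,6)
river: ρ → (6,5,-2)
river: ρ → (-2,7,3)
river: ρ → (3,5,-4)
closes: descent 0, river 18
min |a| on river = 1

1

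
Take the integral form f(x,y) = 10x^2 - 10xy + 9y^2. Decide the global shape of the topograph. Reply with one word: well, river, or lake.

D = b²−4ac = (-10)² − 4·10·9 = -260
D < 0 ⇒ definite ⇒ every region one sign ⇒ single well

well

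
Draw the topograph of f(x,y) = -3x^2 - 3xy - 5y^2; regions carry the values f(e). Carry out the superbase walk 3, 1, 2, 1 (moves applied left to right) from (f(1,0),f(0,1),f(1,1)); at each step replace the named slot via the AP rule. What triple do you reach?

start (-3,-5,-11) = (f(1,0),f(0,1),f(1,1))
replace slot 3: 2·((-3)+(-5)) − (-11) = -5 → (-3,-5,-5)
replace slot 1: 2·((-5)+(-5)) − (-3) = -17 → (-17,-5,-5)
replace slot 2: 2·((-17)+(-5)) − (-5) = -39 → (-17,-39,-5)
replace slot 1: 2·((-39)+(-5)) − (-17) = -71 → (-71,-39,-5)

-71,-39,-5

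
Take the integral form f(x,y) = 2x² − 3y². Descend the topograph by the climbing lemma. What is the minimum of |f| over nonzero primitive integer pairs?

descent: ρ → (-3,0,2)
descent: ρ → (2,4,-1)  [lands on river]
river: ρ → (-1,4,2)
closes: descent 2, river 2
min |a| on river = 1

1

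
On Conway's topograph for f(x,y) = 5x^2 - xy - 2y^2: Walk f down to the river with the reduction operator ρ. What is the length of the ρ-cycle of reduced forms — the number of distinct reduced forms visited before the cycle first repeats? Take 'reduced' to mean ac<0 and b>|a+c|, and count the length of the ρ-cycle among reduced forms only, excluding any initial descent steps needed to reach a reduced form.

D = 41, ⌊√D⌋ = 6
descent: ρ → (-2,5,2)  [lands on river]
river: ρ → (2,3,-4)
river: ρ → (-4,5,1)
river: ρ → (1,5,-4)
river: ρ → (-4,3,2)
river: ρ → (2,5,-2)
river: ρ → (-2,3,4)
river: ρ → (4,5,-1)
river: ρ → (-1,5,4)
river: ρ → (4,3,-2)
ρ-cycle length = 10 (tail of 1 descent step not counted)

10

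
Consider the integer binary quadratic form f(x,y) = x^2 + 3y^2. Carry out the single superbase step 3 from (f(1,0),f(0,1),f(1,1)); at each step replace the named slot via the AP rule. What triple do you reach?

start (1,3,4) = (f(1,0),f(0,1),f(1,1))
replace slot 3: 2·(1+3) − 4 = 4 → (1,3,4)

1,3,4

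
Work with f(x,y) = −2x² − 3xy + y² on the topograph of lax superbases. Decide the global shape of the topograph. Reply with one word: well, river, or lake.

D = b²−4ac = (-3)² − 4·(-2)·1 = 17
D > 0 non-square ⇒ indefinite ⇒ periodic river

river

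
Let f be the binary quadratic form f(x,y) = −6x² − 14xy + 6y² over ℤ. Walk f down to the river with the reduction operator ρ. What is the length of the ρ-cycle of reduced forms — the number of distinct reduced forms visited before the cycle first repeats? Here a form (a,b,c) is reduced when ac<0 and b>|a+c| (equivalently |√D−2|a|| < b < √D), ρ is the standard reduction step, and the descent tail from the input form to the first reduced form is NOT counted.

D = 340, ⌊√D⌋ = 18
descent: ρ → (6,14,-6)  [lands on river]
river: ρ → (-6,10,10)
river: ρ → (10,10,-6)
river: ρ → (-6,14,6)
river: ρ → (6,10,-10)
river: ρ → (-10,10,6)
ρ-cycle length = 6 (tail of 1 descent step not counted)

6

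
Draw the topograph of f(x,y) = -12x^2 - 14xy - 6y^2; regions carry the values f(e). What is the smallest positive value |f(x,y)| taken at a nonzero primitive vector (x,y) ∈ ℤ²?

translate: b→-10 (≡14 mod 24), so (12,14,6)→(12,-10,4)
flip: (12,-10,4)→(4,10,12)
translate: b→2 (≡10 mod 8), so (4,10,12)→(4,2,6)
reduced (well bottom): (4,2,6) with a≤c, −a<b≤a
well minimum |f| = |-4| = 4 (negative-definite)

4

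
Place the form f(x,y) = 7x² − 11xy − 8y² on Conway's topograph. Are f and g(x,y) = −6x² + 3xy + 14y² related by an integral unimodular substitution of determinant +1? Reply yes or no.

D₁ = 345, D₂ = 345
river cycle of f (length 10): (-8, 11, 7), (7, 17, -2), (-2, 15, 15), (15, 15, -2), (-2, 17, 7), (7, 11, -8), (-8, 5, 10), (10, 15, -3), (-3, 15, 10), (10, 5, -8)
river cycle of g (length 10): (-6, 15, 5), (5, 15, -6), (-6, 9, 11), (11, 13, -4), (-4, 11, 14), (14, 17, -1), (-1, 17, 14), (14, 11, -4), (-4, 13, 11), (11, 9, -6)
cycles differ ⇒ inequivalent

no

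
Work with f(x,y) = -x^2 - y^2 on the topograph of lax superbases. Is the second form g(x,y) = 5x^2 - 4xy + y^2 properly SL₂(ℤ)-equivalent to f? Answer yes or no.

D₁ = -4, D₂ = -4
f is negative-definite; reduce −f:
−f: reduced (well bottom): (1,0,1) with a≤c, −a<b≤a
flip sign back: reduced form of f is (-1,0,-1)
g: flip: (5,-4,1)→(1,4,5)
g: translate: b→0 (≡4 mod 2), so (1,4,5)→(1,0,1)
g: reduced (well bottom): (1,0,1) with a≤c, −a<b≤a
reduced forms (-1, 0, -1) vs (1, 0, 1) ⇒ inequivalent

no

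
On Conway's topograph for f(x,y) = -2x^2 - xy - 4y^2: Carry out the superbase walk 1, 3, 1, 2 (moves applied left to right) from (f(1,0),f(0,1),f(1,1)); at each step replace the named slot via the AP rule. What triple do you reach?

start (-2,-4,-7) = (f(1,0),f(0,1),f(1,1))
replace slot 1: 2·((-4)+(-7)) − (-2) = -20 → (-20,-4,-7)
replace slot 3: 2·((-20)+(-4)) − (-7) = -41 → (-20,-4,-41)
replace slot 1: 2·((-4)+(-41)) − (-20) = -70 → (-70,-4,-41)
replace slot 2: 2·((-70)+(-41)) − (-4) = -218 → (-70,-218,-41)

-70,-218,-41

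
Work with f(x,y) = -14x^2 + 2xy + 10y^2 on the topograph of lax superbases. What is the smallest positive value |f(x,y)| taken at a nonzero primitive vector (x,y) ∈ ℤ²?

descent: ρ → (10,18,-6)  [lands on river]
river: ρ → (-6,18,10)
river: ρ → (10,22,-2)
river: ρ → (-2,22,10)
closes: descent 1, river 4
min |a| on river = 2

2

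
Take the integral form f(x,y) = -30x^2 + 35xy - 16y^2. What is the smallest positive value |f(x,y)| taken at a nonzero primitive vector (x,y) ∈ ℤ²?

translate: b→25 (≡-35 mod 60), so (30,-35,16)→(30,25,11)
flip: (30,25,11)→(11,-25,30)
translate: b→-3 (≡-25 mod 22), so (11,-25,30)→(11,-3,16)
reduced (well bottom): (11,-3,16) with a≤c, −a<b≤a
well minimum |f| = |-11| = 11 (negative-definite)

11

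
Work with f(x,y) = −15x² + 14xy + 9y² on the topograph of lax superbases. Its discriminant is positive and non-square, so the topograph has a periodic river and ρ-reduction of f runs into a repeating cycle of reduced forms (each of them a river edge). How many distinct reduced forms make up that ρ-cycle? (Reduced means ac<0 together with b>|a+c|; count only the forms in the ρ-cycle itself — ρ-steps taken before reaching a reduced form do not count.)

D = 736, ⌊√D⌋ = 27
river: ρ → (9,22,-7)
river: ρ → (-7,20,12)
river: ρ → (12,4,-15)
river: ρ → (-15,26,1)
river: ρ → (1,26,-15)
river: ρ → (-15,4,12)
river: ρ → (12,20,-7)
river: ρ → (-7,22,9)
river: ρ → (9,14,-15)
river: ρ → (-15,16,8)
river: ρ → (8,16,-15)
river: ρ → (-15,14,9)
ρ-cycle length = 12 (tail of 0 descent steps not counted)

12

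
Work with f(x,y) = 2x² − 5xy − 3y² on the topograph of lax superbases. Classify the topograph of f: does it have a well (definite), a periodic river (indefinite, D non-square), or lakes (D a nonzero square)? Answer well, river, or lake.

D = b²−4ac = (-5)² − 4·2·(-3) = 49
D = 7² is a perfect square ⇒ form factors over ℤ ⇒ lakes

lake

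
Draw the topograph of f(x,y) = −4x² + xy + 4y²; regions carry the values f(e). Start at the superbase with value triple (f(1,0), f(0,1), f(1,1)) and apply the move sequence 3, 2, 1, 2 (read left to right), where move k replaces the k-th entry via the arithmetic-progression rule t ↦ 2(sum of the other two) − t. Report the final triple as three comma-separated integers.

start (-4,4,1) = (f(1,0),f(0,1),f(1,1))
replace slot 3: 2·((-4)+4) − 1 = -1 → (-4,4,-1)
replace slot 2: 2·((-4)+(-1)) − 4 = -14 → (-4,-14,-1)
replace slot 1: 2·((-14)+(-1)) − (-4) = -26 → (-26,-14,-1)
replace slot 2: 2·((-26)+(-1)) − (-14) = -40 → (-26,-40,-1)

-26,-40,-1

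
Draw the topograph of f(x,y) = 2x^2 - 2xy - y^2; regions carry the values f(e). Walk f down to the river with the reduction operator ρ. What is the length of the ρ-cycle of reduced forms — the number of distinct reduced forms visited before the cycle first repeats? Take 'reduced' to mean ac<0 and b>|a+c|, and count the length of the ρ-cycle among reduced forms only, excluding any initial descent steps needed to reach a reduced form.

D = 12, ⌊√D⌋ = 3
descent: ρ → (-1,2,2)  [lands on river]
river: ρ → (2,2,-1)
ρ-cycle length = 2 (tail of 1 descent step not counted)

2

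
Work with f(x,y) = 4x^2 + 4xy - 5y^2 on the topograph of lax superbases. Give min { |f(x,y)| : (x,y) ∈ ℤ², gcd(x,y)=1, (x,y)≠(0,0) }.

river: ρ → (-5,6,3)
river: ρ → (3,6,-5)
river: ρ → (-5,4,4)
river: ρ → (4,4,-5)
closes: descent 0, river 4
min |a| on river = 3

3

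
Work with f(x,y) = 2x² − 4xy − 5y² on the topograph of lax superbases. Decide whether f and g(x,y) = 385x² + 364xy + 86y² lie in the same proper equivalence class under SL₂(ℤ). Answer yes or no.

D₁ = 56, D₂ = 56
river cycle of f (length 4): (-5, 4, 2), (2, 4, -5), (-5, 6, 1), (1, 6, -5)
river cycle of g (length 4): (1, 6, -5), (-5, 4, 2), (2, 4, -5), (-5, 6, 1)
cycles coincide ⇒ equivalent

yes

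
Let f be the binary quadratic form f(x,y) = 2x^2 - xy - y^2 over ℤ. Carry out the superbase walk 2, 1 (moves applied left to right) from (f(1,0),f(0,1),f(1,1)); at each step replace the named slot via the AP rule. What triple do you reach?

start (2,-1,0) = (f(1,0),f(0,1),f(1,1))
replace slot 2: 2·(2+0) − (-1) = 5 → (2,5,0)
replace slot 1: 2·(5+0) − 2 = 8 → (8,5,0)

8,5,0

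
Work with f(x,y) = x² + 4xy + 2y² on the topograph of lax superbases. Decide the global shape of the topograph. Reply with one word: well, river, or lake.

D = b²−4ac = 4² − 4·1·2 = 8
D > 0 non-square ⇒ indefinite ⇒ periodic river

river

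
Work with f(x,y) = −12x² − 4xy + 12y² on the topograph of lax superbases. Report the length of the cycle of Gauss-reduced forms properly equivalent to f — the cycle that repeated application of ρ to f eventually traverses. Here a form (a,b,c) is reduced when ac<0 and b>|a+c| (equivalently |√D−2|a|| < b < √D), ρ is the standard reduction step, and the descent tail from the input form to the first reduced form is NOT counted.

D = 592, ⌊√D⌋ = 24
descent: ρ → (12,4,-12)  [lands on river]
river: ρ → (-12,20,4)
river: ρ → (4,20,-12)
river: ρ → (-12,4,12)
river: ρ → (12,20,-4)
river: ρ → (-4,20,12)
ρ-cycle length = 6 (tail of 1 descent step not counted)

6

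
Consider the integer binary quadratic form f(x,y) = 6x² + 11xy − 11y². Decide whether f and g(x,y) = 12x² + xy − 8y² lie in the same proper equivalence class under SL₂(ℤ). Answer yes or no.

D₁ = 385, D₂ = 385
river cycle of f (length 12): (-11, 11, 6), (6, 13, -9), (-9, 5, 10), (10, 15, -4), (-4, 17, 6), (6, 19, -1), (-1, 19, 6), (6, 17, -4), (-4, 15, 10), (10, 5, -9), … (2 more)
river cycle of g (length 10): (-8, 15, 5), (5, 15, -8), (-8, 17, 3), (3, 19, -2), (-2, 17, 12), (12, 7, -7), (-7, 7, 12), (12, 17, -2), (-2, 19, 3), (3, 17, -8)
cycles differ ⇒ inequivalent

no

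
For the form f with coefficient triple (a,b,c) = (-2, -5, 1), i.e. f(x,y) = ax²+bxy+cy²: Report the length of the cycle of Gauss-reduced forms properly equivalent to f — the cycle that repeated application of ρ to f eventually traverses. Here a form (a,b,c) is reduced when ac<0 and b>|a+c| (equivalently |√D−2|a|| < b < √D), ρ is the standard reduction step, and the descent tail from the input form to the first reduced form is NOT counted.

D = 33, ⌊√D⌋ = 5
descent: ρ → (1,5,-2)  [lands on river]
river: ρ → (-2,3,3)
river: ρ → (3,3,-2)
river: ρ → (-2,5,1)
ρ-cycle length = 4 (tail of 1 descent step not counted)

4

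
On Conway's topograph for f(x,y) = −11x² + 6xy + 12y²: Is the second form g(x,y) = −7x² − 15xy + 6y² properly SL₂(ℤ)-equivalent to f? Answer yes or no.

D₁ = 564, D₂ = 393
discriminants differ ⇒ not SL₂(ℤ)-equivalent

no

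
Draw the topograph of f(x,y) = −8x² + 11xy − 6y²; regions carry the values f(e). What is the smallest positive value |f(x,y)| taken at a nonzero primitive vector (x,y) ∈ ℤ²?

translate: b→5 (≡-11 mod 16), so (8,-11,6)→(8,5,3)
flip: (8,5,3)→(3,-5,8)
translate: b→1 (≡-5 mod 6), so (3,-5,8)→(3,1,6)
reduced (well bottom): (3,1,6) with a≤c, −a<b≤a
well minimum |f| = |-3| = 3 (negative-definite)

3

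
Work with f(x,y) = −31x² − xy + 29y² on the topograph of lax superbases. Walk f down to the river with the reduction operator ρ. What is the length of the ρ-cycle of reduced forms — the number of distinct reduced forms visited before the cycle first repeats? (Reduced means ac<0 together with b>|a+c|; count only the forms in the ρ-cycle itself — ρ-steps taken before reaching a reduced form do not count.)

D = 3597, ⌊√D⌋ = 59
descent: ρ → (29,59,-1)  [lands on river]
river: ρ → (-1,59,29)
river: ρ → (29,57,-3)
river: ρ → (-3,57,29)
ρ-cycle length = 4 (tail of 1 descent step not counted)

4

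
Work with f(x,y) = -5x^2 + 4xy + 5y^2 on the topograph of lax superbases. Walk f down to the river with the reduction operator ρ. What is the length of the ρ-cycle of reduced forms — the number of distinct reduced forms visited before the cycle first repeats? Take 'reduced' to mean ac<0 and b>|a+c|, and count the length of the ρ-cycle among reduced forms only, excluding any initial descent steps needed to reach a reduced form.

D = 116, ⌊√D⌋ = 10
river: ρ → (5,6,-4)
river: ρ → (-4,10,1)
river: ρ → (1,10,-4)
river: ρ → (-4,6,5)
river: ρ → (5,4,-5)
river: ρ → (-5,6,4)
river: ρ → (4,10,-1)
river: ρ → (-1,10,4)
river: ρ → (4,6,-5)
river: ρ → (-5,4,5)
ρ-cycle length = 10 (tail of 0 descent steps not counted)

10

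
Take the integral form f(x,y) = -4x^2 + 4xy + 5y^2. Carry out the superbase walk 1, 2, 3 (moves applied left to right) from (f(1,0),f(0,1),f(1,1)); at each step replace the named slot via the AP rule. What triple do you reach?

start (-4,5,5) = (f(1,0),f(0,1),f(1,1))
replace slot 1: 2·(5+5) − (-4) = 24 → (24,5,5)
replace slot 2: 2·(24+5) − 5 = 53 → (24,53,5)
replace slot 3: 2·(24+53) − 5 = 149 → (24,53,149)

24,53,149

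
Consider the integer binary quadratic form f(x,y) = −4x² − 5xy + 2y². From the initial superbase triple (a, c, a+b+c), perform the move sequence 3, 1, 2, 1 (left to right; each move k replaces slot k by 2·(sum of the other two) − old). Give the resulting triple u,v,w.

start (-4,2,-7) = (f(1,0),f(0,1),f(1,1))
replace slot 3: 2·((-4)+2) − (-7) = 3 → (-4,2,3)
replace slot 1: 2·(2+3) − (-4) = 14 → (14,2,3)
replace slot 2: 2·(14+3) − 2 = 32 → (14,32,3)
replace slot 1: 2·(32+3) − 14 = 56 → (56,32,3)

56,32,3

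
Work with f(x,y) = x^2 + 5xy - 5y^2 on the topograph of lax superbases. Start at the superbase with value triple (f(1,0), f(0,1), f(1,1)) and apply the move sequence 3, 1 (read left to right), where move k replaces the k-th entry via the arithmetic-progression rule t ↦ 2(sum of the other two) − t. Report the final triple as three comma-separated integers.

start (1,-5,1) = (f(1,0),f(0,1),f(1,1))
replace slot 3: 2·(1+(-5)) − 1 = -9 → (1,-5,-9)
replace slot 1: 2·((-5)+(-9)) − 1 = -29 → (-29,-5,-9)

-29,-5,-9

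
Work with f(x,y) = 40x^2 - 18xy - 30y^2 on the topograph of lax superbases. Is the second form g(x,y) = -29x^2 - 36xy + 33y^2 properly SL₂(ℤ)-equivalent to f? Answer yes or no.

D₁ = 5124, D₂ = 5124
river cycle of f (length 18): (-30, 18, 40), (40, 62, -8), (-8, 66, 24), (24, 30, -44), (-44, 58, 10), (10, 62, -32), (-32, 66, 6), (6, 66, -32), (-32, 62, 10), (10, 58, -44), … (8 more)
river cycle of g (length 26): (33, 36, -29), (-29, 22, 40), (40, 58, -11), (-11, 52, 55), (55, 58, -8), (-8, 70, 7), (7, 70, -8), (-8, 58, 55), (55, 52, -11), (-11, 58, 40), … (16 more)
cycles differ ⇒ inequivalent

no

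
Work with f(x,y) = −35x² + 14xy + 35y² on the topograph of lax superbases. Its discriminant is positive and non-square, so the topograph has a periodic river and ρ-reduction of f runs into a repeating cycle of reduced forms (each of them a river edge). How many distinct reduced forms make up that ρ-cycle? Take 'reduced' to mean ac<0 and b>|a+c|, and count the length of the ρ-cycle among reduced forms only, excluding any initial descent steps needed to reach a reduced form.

D = 5096, ⌊√D⌋ = 71
river: ρ → (35,56,-14)
river: ρ → (-14,56,35)
river: ρ → (35,14,-35)
river: ρ → (-35,56,14)
river: ρ → (14,56,-35)
river: ρ → (-35,14,35)
ρ-cycle length = 6 (tail of 0 descent steps not counted)

6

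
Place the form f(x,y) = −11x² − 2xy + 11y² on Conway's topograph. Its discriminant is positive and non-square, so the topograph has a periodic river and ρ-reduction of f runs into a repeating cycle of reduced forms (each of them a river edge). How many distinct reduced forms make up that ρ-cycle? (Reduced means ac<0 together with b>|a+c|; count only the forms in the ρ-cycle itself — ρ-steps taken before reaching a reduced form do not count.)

D = 488, ⌊√D⌋ = 22
descent: ρ → (11,2,-11)  [lands on river]
river: ρ → (-11,20,2)
river: ρ → (2,20,-11)
river: ρ → (-11,2,11)
river: ρ → (11,20,-2)
river: ρ → (-2,20,11)
ρ-cycle length = 6 (tail of 1 descent step not counted)

6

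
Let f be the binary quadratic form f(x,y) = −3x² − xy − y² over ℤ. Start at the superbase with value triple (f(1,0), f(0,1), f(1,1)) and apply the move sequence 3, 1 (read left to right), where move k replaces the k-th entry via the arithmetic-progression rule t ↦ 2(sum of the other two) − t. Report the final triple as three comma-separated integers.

start (-3,-1,-5) = (f(1,0),f(0,1),f(1,1))
replace slot 3: 2·((-3)+(-1)) − (-5) = -3 → (-3,-1,-3)
replace slot 1: 2·((-1)+(-3)) − (-3) = -5 → (-5,-1,-3)

-5,-1,-3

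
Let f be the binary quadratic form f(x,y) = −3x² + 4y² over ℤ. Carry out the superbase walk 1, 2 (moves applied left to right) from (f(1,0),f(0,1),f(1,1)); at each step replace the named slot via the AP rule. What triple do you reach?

start (-3,4,1) = (f(1,0),f(0,1),f(1,1))
replace slot 1: 2·(4+1) − (-3) = 13 → (13,4,1)
replace slot 2: 2·(13+1) − 4 = 24 → (13,24,1)

13,24,1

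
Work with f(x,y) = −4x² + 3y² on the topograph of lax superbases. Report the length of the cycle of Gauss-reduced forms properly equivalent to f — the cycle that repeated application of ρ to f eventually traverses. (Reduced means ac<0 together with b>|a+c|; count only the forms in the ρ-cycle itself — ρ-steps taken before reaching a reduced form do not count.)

D = 48, ⌊√D⌋ = 6
descent: ρ → (3,6,-1)  [lands on river]
river: ρ → (-1,6,3)
ρ-cycle length = 2 (tail of 1 descent step not counted)

2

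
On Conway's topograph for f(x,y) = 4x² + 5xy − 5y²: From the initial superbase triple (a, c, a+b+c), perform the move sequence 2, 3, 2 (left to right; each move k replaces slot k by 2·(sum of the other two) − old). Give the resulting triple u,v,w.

start (4,-5,4) = (f(1,0),f(0,1),f(1,1))
replace slot 2: 2·(4+4) − (-5) = 21 → (4,21,4)
replace slot 3: 2·(4+21) − 4 = 46 → (4,21,46)
replace slot 2: 2·(4+46) − 21 = 79 → (4,79,46)

4,79,46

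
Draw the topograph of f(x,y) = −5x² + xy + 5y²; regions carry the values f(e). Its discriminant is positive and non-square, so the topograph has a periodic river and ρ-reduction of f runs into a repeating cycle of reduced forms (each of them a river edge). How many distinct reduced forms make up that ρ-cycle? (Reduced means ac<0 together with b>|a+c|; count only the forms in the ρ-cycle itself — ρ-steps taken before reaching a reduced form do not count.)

D = 101, ⌊√D⌋ = 10
river: ρ → (5,9,-1)
river: ρ → (-1,9,5)
river: ρ → (5,1,-5)
river: ρ → (-5,9,1)
river: ρ → (1,9,-5)
river: ρ → (-5,1,5)
ρ-cycle length = 6 (tail of 0 descent steps not counted)

6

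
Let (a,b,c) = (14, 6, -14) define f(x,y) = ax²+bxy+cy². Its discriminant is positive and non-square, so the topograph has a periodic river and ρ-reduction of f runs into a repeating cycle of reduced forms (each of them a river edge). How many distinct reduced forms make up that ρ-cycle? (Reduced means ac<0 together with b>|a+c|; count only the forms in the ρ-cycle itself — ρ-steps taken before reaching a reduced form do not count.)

D = 820, ⌊√D⌋ = 28
river: ρ → (-14,22,6)
river: ρ → (6,26,-6)
river: ρ → (-6,22,14)
river: ρ → (14,6,-14)
ρ-cycle length = 4 (tail of 0 descent steps not counted)

4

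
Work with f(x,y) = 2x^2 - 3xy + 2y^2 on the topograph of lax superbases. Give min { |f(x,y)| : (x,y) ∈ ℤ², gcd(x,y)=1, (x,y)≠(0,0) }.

translate: b→1 (≡-3 mod 4), so (2,-3,2)→(2,1,1)
flip: (2,1,1)→(1,-1,2)
translate: b→1 (≡-1 mod 2), so (1,-1,2)→(1,1,2)
reduced (well bottom): (1,1,2) with a≤c, −a<b≤a
well minimum = a = 1

1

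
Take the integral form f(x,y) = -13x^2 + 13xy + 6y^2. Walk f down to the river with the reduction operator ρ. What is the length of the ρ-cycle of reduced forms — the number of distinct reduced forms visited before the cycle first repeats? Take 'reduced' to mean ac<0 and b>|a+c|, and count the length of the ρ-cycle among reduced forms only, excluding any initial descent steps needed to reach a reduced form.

D = 481, ⌊√D⌋ = 21
river: ρ → (6,11,-15)
river: ρ → (-15,19,2)
river: ρ → (2,21,-5)
river: ρ → (-5,19,6)
river: ρ → (6,17,-8)
river: ρ → (-8,15,8)
river: ρ → (8,17,-6)
river: ρ → (-6,19,5)
river: ρ → (5,21,-2)
river: ρ → (-2,19,15)
river: ρ → (15,11,-6)
river: ρ → (-6,13,13)
river: ρ → (13,13,-6)
river: ρ → (-6,11,15)
river: ρ → (15,19,-2)
river: ρ → (-2,21,5)
river: ρ → (5,19,-6)
river: ρ → (-6,17,8)
river: ρ → (8,15,-8)
river: ρ → (-8,17,6)
river: ρ → (6,19,-5)
river: ρ → (-5,21,2)
river: ρ → (2,19,-15)
river: ρ → (-15,11,6)
river: ρ → (6,13,-13)
river: ρ → (-13,13,6)
ρ-cycle length = 26 (tail of 0 descent steps not counted)

26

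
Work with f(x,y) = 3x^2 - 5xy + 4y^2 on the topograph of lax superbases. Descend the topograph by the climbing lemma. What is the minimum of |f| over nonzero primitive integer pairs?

translate: b→1 (≡-5 mod 6), so (3,-5,4)→(3,1,2)
flip: (3,1,2)→(2,-1,3)
reduced (well bottom): (2,-1,3) with a≤c, −a<b≤a
well minimum = a = 2

2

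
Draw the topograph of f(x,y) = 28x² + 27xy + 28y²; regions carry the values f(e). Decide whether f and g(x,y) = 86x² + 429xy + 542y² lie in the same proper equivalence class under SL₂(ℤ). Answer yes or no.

D₁ = -2407, D₂ = -2407
f: reduced (well bottom): (28,27,28) with a≤c, −a<b≤a
g: translate: b→85 (≡429 mod 172), so (86,429,542)→(86,85,28)
g: flip: (86,85,28)→(28,-85,86)
g: translate: b→27 (≡-85 mod 56), so (28,-85,86)→(28,27,28)
g: reduced (well bottom): (28,27,28) with a≤c, −a<b≤a
reduced forms (28, 27, 28) vs (28, 27, 28) ⇒ equivalent

yes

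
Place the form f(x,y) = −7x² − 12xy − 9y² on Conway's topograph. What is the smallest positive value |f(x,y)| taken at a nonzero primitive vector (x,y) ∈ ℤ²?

translate: b→-2 (≡12 mod 14), so (7,12,9)→(7,-2,4)
flip: (7,-2,4)→(4,2,7)
reduced (well bottom): (4,2,7) with a≤c, −a<b≤a
well minimum |f| = |-4| = 4 (negative-definite)

4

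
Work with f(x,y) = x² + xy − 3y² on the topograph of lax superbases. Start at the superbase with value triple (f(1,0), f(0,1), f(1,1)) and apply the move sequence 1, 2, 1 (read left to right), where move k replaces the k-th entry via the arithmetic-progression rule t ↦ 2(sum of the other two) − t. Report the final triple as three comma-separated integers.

start (1,-3,-1) = (f(1,0),f(0,1),f(1,1))
replace slot 1: 2·((-3)+(-1)) − 1 = -9 → (-9,-3,-1)
replace slot 2: 2·((-9)+(-1)) − (-3) = -17 → (-9,-17,-1)
replace slot 1: 2·((-17)+(-1)) − (-9) = -27 → (-27,-17,-1)

-27,-17,-1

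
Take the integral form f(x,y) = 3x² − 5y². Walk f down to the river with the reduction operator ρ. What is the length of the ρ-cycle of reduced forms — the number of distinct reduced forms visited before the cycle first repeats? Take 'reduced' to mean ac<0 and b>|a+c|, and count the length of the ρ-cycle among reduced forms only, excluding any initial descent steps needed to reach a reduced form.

D = 60, ⌊√D⌋ = 7
descent: ρ → (-5,0,3)
descent: ρ → (3,6,-2)  [lands on river]
river: ρ → (-2,6,3)
ρ-cycle length = 2 (tail of 2 descent steps not counted)

2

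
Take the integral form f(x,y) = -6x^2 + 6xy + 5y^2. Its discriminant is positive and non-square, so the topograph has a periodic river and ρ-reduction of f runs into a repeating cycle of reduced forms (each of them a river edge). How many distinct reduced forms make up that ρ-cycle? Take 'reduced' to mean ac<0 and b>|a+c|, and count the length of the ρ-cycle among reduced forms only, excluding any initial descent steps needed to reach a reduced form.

D = 156, ⌊√D⌋ = 12
river: ρ → (5,4,-7)
river: ρ → (-7,10,2)
river: ρ → (2,10,-7)
river: ρ → (-7,4,5)
river: ρ → (5,6,-6)
river: ρ → (-6,6,5)
ρ-cycle length = 6 (tail of 0 descent steps not counted)

6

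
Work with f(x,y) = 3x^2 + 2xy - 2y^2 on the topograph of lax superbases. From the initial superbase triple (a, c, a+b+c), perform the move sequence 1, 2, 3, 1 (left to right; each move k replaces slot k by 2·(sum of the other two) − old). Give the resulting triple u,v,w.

start (3,-2,3) = (f(1,0),f(0,1),f(1,1))
replace slot 1: 2·((-2)+3) − 3 = -1 → (-1,-2,3)
replace slot 2: 2·((-1)+3) − (-2) = 6 → (-1,6,3)
replace slot 3: 2·((-1)+6) − 3 = 7 → (-1,6,7)
replace slot 1: 2·(6+7) − (-1) = 27 → (27,6,7)

27,6,7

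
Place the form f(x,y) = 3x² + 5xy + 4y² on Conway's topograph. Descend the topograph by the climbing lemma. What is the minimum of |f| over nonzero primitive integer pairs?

translate: b→-1 (≡5 mod 6), so (3,5,4)→(3,-1,2)
flip: (3,-1,2)→(2,1,3)
reduced (well bottom): (2,1,3) with a≤c, −a<b≤a
well minimum = a = 2

2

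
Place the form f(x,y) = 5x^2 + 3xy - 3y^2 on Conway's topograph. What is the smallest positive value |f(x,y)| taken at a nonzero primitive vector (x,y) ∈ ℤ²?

river: ρ → (-3,3,5)
river: ρ → (5,7,-1)
river: ρ → (-1,7,5)
river: ρ → (5,3,-3)
closes: descent 0, river 4
min |a| on river = 1

1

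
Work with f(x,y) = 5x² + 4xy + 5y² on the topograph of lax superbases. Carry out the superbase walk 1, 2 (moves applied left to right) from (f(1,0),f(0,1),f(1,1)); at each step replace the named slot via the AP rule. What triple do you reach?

start (5,5,14) = (f(1,0),f(0,1),f(1,1))
replace slot 1: 2·(5+14) − 5 = 33 → (33,5,14)
replace slot 2: 2·(33+14) − 5 = 89 → (33,89,14)

33,89,14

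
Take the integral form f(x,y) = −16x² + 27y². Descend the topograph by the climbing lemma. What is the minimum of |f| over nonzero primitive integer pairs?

descent: ρ → (27,0,-16)
descent: ρ → (-16,32,11)  [lands on river]
river: ρ → (11,34,-13)
river: ρ → (-13,18,27)
river: ρ → (27,36,-4)
river: ρ → (-4,36,27)
river: ρ → (27,18,-13)
river: ρ → (-13,34,11)
river: ρ → (11,32,-16)
closes: descent 2, river 8
min |a| on river = 4

4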